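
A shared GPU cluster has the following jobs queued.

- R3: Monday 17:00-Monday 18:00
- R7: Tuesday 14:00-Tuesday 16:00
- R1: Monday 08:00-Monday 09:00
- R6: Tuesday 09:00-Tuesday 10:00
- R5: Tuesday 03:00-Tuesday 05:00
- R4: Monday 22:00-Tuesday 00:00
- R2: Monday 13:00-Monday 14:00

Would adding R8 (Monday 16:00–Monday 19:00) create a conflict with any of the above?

Yes — it overlaps R3

R1: ends Monday 09:00 at or before R8 starts Monday 16:00 → clear.
R2: ends Monday 14:00 at or before R8 starts Monday 16:00 → clear.
R3: starts Monday 17:00 before R8 ends Monday 19:00, and ends Monday 18:00 after R8 starts Monday 16:00 → overlap.
R4: starts Monday 22:00 at or after R8 ends Monday 19:00 → clear.
R5: starts Tuesday 03:00 at or after R8 ends Monday 19:00 → clear.
R6: starts Tuesday 09:00 at or after R8 ends Monday 19:00 → clear.
R7: starts Tuesday 14:00 at or after R8 ends Monday 19:00 → clear.
R8 overlaps R3.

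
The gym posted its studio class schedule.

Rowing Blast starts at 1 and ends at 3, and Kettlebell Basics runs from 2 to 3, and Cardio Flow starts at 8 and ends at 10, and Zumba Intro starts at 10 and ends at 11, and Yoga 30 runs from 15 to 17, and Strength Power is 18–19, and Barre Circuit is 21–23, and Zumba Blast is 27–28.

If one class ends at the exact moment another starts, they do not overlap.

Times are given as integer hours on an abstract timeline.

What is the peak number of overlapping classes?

Walk through starts and ends in time order (an end at T is processed before a start at T):
1 start Rowing Blast → 1
2 start Kettlebell Basics → 2
3 end Kettlebell Basics → 1
3 end Rowing Blast → 0
8 start Cardio Flow → 1
10 end Cardio Flow → 0
10 start Zumba Intro → 1
11 end Zumba Intro → 0
15 start Yoga 30 → 1
17 end Yoga 30 → 0
18 start Strength Power → 1
19 end Strength Power → 0
21 start Barre Circuit → 1
23 end Barre Circuit → 0
27 start Zumba Blast → 1
28 end Zumba Blast → 0
Peak is 2, at 2 (Kettlebell Basics, Rowing Blast).

2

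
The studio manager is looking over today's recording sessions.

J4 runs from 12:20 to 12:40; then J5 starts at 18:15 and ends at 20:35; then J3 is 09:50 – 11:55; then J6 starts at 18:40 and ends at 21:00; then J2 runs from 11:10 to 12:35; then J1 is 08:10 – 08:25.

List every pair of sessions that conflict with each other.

J2 & J3, J2 & J4, J5 & J6

Two intervals overlap when each starts before the other ends.
Sorted by start: J1, J3, J2, J4, J5, J6.
J3 starts after J1 ends, so J1 has no further overlaps.
J2 starts before J3 ends → J3 and J2 overlap.
J4 starts after J3 ends, so J3 has no further overlaps.
J4 starts before J2 ends → J2 and J4 overlap.
J5 starts after J2 ends, so J2 has no further overlaps.
J5 starts after J4 ends, so J4 has no further overlaps.
J6 starts before J5 ends → J5 and J6 overlap.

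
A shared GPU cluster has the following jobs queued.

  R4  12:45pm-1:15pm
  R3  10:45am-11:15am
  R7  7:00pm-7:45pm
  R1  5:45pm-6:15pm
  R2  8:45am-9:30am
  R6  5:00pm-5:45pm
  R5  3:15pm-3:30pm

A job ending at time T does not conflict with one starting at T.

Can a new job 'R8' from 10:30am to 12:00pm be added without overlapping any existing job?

R2: ends 9:30am at or before R8 starts 10:30am → clear.
R3: starts 10:45am before R8 ends 12:00pm, and ends 11:15am after R8 starts 10:30am → overlap.
R4: starts 12:45pm at or after R8 ends 12:00pm → clear.
R5: starts 3:15pm at or after R8 ends 12:00pm → clear.
R6: starts 5:00pm at or after R8 ends 12:00pm → clear.
R1: starts 5:45pm at or after R8 ends 12:00pm → clear.
R7: starts 7:00pm at or after R8 ends 12:00pm → clear.
R8 overlaps R3.

No — it overlaps R3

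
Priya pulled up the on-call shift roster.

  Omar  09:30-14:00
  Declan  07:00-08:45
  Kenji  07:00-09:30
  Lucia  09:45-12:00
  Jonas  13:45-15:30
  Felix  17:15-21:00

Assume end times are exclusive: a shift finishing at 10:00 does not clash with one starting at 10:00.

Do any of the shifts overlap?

Check each pair: they overlap iff neither finishes before the other starts.
Sorted by start: Declan, Kenji, Omar, Lucia, Jonas, Felix.
Kenji starts before Declan ends → Declan and Kenji overlap.
That's a conflict, so the schedule is not conflict-free.

Yes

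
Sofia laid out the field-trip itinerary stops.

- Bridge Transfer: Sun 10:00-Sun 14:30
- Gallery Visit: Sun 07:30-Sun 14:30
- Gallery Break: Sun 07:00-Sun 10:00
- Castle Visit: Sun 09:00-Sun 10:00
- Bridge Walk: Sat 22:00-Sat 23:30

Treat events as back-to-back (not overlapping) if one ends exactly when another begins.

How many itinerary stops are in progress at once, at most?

Sort all start/end points and keep a running count:
Sat 22:00 start Bridge Walk → 1
Sat 23:30 end Bridge Walk → 0
Sun 07:00 start Gallery Break → 1
Sun 07:30 start Gallery Visit → 2
Sun 09:00 start Castle Visit → 3
Sun 10:00 end Castle Visit → 2
Sun 10:00 end Gallery Break → 1
Sun 10:00 start Bridge Transfer → 2
Sun 14:30 end Bridge Transfer → 1
Sun 14:30 end Gallery Visit → 0
Peak is 3, at Sun 09:00 (Castle Visit, Gallery Break, Gallery Visit).

3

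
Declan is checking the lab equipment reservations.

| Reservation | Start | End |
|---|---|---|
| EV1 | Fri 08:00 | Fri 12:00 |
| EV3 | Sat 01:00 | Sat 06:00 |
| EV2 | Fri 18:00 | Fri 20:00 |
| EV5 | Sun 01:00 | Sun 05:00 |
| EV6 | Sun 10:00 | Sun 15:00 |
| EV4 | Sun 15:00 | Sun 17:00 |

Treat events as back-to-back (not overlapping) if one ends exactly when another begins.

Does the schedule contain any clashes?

No

Sorted by start: EV1, EV2, EV3, EV5, EV6, EV4.
EV2 starts after EV1 ends — done with EV1.
EV3 starts after EV2 ends — done with EV2.
EV5 starts after EV3 ends — done with EV3.
EV6 starts after EV5 ends — done with EV5.
EV4 starts exactly when EV6 ends (back-to-back, no overlap).
Every pair is clear; the schedule has no overlaps.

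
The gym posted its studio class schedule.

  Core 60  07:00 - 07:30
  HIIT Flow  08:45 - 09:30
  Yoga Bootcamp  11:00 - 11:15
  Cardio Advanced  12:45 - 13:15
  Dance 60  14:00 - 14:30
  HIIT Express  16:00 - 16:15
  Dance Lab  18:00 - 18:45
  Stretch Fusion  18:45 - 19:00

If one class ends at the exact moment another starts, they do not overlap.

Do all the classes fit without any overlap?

Yes

Sorted by start: Core 60, HIIT Flow, Yoga Bootcamp, Cardio Advanced, Dance 60, HIIT Express, Dance Lab, Stretch Fusion.
HIIT Flow starts after Core 60 ends; Core 60 is clear from here.
Yoga Bootcamp starts after HIIT Flow ends; HIIT Flow is clear from here.
Cardio Advanced starts after Yoga Bootcamp ends; Yoga Bootcamp is clear from here.
Dance 60 starts after Cardio Advanced ends; Cardio Advanced is clear from here.
HIIT Express starts after Dance 60 ends; Dance 60 is clear from here.
Dance Lab starts after HIIT Express ends; HIIT Express is clear from here.
Stretch Fusion starts exactly when Dance Lab ends (back-to-back, no overlap).
Every pair is clear; the schedule has no overlaps.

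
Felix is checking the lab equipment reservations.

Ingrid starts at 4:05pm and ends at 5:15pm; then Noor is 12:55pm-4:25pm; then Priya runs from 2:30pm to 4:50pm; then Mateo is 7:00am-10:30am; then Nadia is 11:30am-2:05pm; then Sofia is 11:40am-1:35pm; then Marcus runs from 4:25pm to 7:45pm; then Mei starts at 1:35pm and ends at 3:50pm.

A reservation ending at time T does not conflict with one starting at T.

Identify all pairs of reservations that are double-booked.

Ingrid & Marcus, Ingrid & Noor, Ingrid & Priya, Marcus & Priya, Mei & Nadia, Mei & Noor, Mei & Priya, Nadia & Noor, Nadia & Sofia, Noor & Priya, Noor & Sofia

Check each pair: they overlap iff neither finishes before the other starts.
Sorted by start: Mateo, Nadia, Sofia, Noor, Mei, Priya, Ingrid, Marcus.
Nadia starts after Mateo ends, so nothing later overlaps Mateo either.
Sofia starts before Nadia ends → Nadia and Sofia overlap.
Noor starts before Nadia ends → Nadia and Noor overlap.
Mei starts before Nadia ends → Nadia and Mei overlap.
Priya starts after Nadia ends, so nothing later overlaps Nadia either.
Noor starts before Sofia ends → Sofia and Noor overlap.
Mei starts exactly when Sofia ends (back-to-back, no overlap), so nothing later overlaps Sofia either.
Mei starts before Noor ends → Noor and Mei overlap.
Priya starts before Noor ends → Noor and Priya overlap.
Ingrid starts before Noor ends → Noor and Ingrid overlap.
Marcus starts exactly when Noor ends (back-to-back, no overlap).
Priya starts before Mei ends → Mei and Priya overlap.
Ingrid starts after Mei ends, so nothing later overlaps Mei either.
Ingrid starts before Priya ends → Priya and Ingrid overlap.
Marcus starts before Priya ends → Priya and Marcus overlap.
Marcus starts before Ingrid ends → Ingrid and Marcus overlap.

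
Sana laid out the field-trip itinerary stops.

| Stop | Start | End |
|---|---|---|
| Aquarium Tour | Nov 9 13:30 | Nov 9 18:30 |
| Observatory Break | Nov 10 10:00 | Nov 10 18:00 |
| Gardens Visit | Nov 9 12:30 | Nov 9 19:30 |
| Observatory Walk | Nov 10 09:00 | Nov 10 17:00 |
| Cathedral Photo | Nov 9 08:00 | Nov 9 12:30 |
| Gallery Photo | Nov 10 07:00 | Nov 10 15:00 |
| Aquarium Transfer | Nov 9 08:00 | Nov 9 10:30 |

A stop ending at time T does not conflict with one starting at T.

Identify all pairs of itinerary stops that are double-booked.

Sorted by start: Cathedral Photo, Aquarium Transfer, Gardens Visit, Aquarium Tour, Gallery Photo, Observatory Walk, Observatory Break.
Aquarium Transfer starts before Cathedral Photo ends → Cathedral Photo and Aquarium Transfer overlap.
Gardens Visit starts exactly when Cathedral Photo ends (back-to-back, no overlap) — done with Cathedral Photo.
Gardens Visit starts after Aquarium Transfer ends — done with Aquarium Transfer.
Aquarium Tour starts before Gardens Visit ends → Gardens Visit and Aquarium Tour overlap.
Gallery Photo starts after Gardens Visit ends — done with Gardens Visit.
Gallery Photo starts after Aquarium Tour ends — done with Aquarium Tour.
Observatory Walk starts before Gallery Photo ends → Gallery Photo and Observatory Walk overlap.
Observatory Break starts before Gallery Photo ends → Gallery Photo and Observatory Break overlap.
Observatory Break starts before Observatory Walk ends → Observatory Walk and Observatory Break overlap.

Aquarium Tour & Gardens Visit, Aquarium Transfer & Cathedral Photo, Gallery Photo & Observatory Break, Gallery Photo & Observatory Walk, Observatory Break & Observatory Walk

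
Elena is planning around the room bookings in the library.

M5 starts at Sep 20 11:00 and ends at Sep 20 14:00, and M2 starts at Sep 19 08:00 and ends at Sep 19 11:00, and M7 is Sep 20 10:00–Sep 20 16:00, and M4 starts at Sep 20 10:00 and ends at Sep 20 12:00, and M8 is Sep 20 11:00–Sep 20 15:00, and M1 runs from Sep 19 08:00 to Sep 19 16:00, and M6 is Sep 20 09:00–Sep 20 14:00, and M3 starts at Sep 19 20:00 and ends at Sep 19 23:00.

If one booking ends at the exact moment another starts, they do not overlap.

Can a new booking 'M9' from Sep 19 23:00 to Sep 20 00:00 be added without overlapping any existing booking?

Yes — the slot is free

M1: ends Sep 19 16:00 at or before M9 starts Sep 19 23:00 → clear.
M2: ends Sep 19 11:00 at or before M9 starts Sep 19 23:00 → clear.
M3: ends Sep 19 23:00 at or before M9 starts Sep 19 23:00 → clear.
M6: starts Sep 20 09:00 at or after M9 ends Sep 20 00:00 → clear.
M4: starts Sep 20 10:00 at or after M9 ends Sep 20 00:00 → clear.
M7: starts Sep 20 10:00 at or after M9 ends Sep 20 00:00 → clear.
M5: starts Sep 20 11:00 at or after M9 ends Sep 20 00:00 → clear.
M8: starts Sep 20 11:00 at or after M9 ends Sep 20 00:00 → clear.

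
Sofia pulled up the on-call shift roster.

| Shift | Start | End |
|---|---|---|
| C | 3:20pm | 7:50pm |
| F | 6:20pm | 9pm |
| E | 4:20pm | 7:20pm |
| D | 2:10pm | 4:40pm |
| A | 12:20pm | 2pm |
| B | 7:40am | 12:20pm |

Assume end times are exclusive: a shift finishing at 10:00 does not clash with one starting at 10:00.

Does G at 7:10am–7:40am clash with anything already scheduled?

B: starts 7:40am at or after G ends 7:40am → clear.
A: starts 12:20pm at or after G ends 7:40am → clear.
D: starts 2:10pm at or after G ends 7:40am → clear.
C: starts 3:20pm at or after G ends 7:40am → clear.
E: starts 4:20pm at or after G ends 7:40am → clear.
F: starts 6:20pm at or after G ends 7:40am → clear.

No — it doesn't clash with anything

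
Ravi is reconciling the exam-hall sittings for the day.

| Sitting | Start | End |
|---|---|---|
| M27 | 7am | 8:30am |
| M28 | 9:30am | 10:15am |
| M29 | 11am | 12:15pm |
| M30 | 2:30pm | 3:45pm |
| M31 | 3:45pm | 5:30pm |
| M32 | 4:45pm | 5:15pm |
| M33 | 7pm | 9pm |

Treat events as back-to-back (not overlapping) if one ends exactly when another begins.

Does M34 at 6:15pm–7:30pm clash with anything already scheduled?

Yes — it overlaps M33

M27: ends 8:30am at or before M34 starts 6:15pm → clear.
M28: ends 10:15am at or before M34 starts 6:15pm → clear.
M29: ends 12:15pm at or before M34 starts 6:15pm → clear.
M30: ends 3:45pm at or before M34 starts 6:15pm → clear.
M31: ends 5:30pm at or before M34 starts 6:15pm → clear.
M32: ends 5:15pm at or before M34 starts 6:15pm → clear.
M33: starts 7pm before M34 ends 7:30pm, and ends 9pm after M34 starts 6:15pm → overlap.
M34 overlaps M33.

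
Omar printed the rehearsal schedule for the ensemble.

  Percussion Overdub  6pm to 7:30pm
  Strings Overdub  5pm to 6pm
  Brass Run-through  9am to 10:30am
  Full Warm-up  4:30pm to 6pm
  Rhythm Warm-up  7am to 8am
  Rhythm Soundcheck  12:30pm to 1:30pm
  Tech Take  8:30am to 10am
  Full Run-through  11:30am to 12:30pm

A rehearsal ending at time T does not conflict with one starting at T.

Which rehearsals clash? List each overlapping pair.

Sorted by start: Rhythm Warm-up, Tech Take, Brass Run-through, Full Run-through, Rhythm Soundcheck, Full Warm-up, Strings Overdub, Percussion Overdub.
Tech Take starts after Rhythm Warm-up ends; Rhythm Warm-up is clear from here.
Brass Run-through starts before Tech Take ends → Tech Take and Brass Run-through overlap.
Full Run-through starts after Tech Take ends; Tech Take is clear from here.
Full Run-through starts after Brass Run-through ends; Brass Run-through is clear from here.
Rhythm Soundcheck starts exactly when Full Run-through ends (back-to-back, no overlap); Full Run-through is clear from here.
Full Warm-up starts after Rhythm Soundcheck ends; Rhythm Soundcheck is clear from here.
Strings Overdub starts before Full Warm-up ends → Full Warm-up and Strings Overdub overlap.
Percussion Overdub starts exactly when Full Warm-up ends (back-to-back, no overlap).
Percussion Overdub starts exactly when Strings Overdub ends (back-to-back, no overlap).

Brass Run-through & Tech Take, Full Warm-up & Strings Overdub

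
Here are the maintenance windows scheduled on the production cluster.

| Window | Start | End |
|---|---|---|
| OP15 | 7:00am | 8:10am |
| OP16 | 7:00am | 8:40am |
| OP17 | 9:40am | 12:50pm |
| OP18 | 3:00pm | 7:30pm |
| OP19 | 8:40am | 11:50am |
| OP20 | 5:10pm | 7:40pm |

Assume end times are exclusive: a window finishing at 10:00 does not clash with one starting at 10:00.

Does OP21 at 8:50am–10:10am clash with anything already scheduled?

Yes — it overlaps OP17, OP19

OP15: ends 8:10am at or before OP21 starts 8:50am → clear.
OP16: ends 8:40am at or before OP21 starts 8:50am → clear.
OP19: starts 8:40am before OP21 ends 10:10am, and ends 11:50am after OP21 starts 8:50am → overlap.
OP17: starts 9:40am before OP21 ends 10:10am, and ends 12:50pm after OP21 starts 8:50am → overlap.
OP18: starts 3:00pm at or after OP21 ends 10:10am → clear.
OP20: starts 5:10pm at or after OP21 ends 10:10am → clear.
OP21 overlaps OP17, OP19.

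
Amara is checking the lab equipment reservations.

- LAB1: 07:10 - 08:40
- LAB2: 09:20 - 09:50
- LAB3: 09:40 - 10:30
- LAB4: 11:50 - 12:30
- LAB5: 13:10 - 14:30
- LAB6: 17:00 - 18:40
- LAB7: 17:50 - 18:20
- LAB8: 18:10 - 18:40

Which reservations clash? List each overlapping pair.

LAB2 & LAB3, LAB6 & LAB7, LAB6 & LAB8, LAB7 & LAB8

Sorted by start: LAB1, LAB2, LAB3, LAB4, LAB5, LAB6, LAB7, LAB8.
LAB2 starts after LAB1 ends, so LAB1 has no further overlaps.
LAB3 starts before LAB2 ends → LAB2 and LAB3 overlap.
LAB4 starts after LAB2 ends, so LAB2 has no further overlaps.
LAB4 starts after LAB3 ends, so LAB3 has no further overlaps.
LAB5 starts after LAB4 ends, so LAB4 has no further overlaps.
LAB6 starts after LAB5 ends, so LAB5 has no further overlaps.
LAB7 starts before LAB6 ends → LAB6 and LAB7 overlap.
LAB8 starts before LAB6 ends → LAB6 and LAB8 overlap.
LAB8 starts before LAB7 ends → LAB7 and LAB8 overlap.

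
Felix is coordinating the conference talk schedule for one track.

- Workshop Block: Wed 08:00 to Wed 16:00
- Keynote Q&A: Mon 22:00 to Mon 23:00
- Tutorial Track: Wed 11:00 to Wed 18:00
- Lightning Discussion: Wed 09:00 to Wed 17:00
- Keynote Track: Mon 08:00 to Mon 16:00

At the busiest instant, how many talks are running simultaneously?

Sort all start/end points and keep a running count:
Mon 08:00 start Keynote Track → 1
Mon 16:00 end Keynote Track → 0
Mon 22:00 start Keynote Q&A → 1
Mon 23:00 end Keynote Q&A → 0
Wed 08:00 start Workshop Block → 1
Wed 09:00 start Lightning Discussion → 2
Wed 11:00 start Tutorial Track → 3
Wed 16:00 end Workshop Block → 2
Wed 17:00 end Lightning Discussion → 1
Wed 18:00 end Tutorial Track → 0
Peak is 3, at Wed 11:00 (Lightning Discussion, Tutorial Track, Workshop Block).

3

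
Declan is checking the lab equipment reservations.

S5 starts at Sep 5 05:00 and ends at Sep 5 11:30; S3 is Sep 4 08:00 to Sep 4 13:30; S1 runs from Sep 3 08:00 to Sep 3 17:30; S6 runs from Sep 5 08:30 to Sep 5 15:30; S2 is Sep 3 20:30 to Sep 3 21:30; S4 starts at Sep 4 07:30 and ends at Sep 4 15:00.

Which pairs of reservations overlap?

S3 & S4, S5 & S6

Two intervals overlap when each starts before the other ends.
Sorted by start: S1, S2, S4, S3, S5, S6.
S2 starts after S1 ends, so nothing later overlaps S1 either.
S4 starts after S2 ends, so nothing later overlaps S2 either.
S3 starts before S4 ends → S4 and S3 overlap.
S5 starts after S4 ends, so nothing later overlaps S4 either.
S5 starts after S3 ends, so nothing later overlaps S3 either.
S6 starts before S5 ends → S5 and S6 overlap.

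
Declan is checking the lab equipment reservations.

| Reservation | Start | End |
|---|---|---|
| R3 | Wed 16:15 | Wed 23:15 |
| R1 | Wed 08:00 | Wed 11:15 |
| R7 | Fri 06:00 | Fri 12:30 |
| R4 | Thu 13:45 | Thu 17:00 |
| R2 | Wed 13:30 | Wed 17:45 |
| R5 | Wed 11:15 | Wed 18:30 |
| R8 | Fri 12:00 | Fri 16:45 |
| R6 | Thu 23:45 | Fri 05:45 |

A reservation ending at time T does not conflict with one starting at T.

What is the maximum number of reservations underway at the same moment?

Walk through starts and ends in time order (an end at T is processed before a start at T):
Wed 08:00 start R1 → 1
Wed 11:15 end R1 → 0
Wed 11:15 start R5 → 1
Wed 13:30 start R2 → 2
Wed 16:15 start R3 → 3
Wed 17:45 end R2 → 2
Wed 18:30 end R5 → 1
Wed 23:15 end R3 → 0
Thu 13:45 start R4 → 1
Thu 17:00 end R4 → 0
Thu 23:45 start R6 → 1
Fri 05:45 end R6 → 0
Fri 06:00 start R7 → 1
Fri 12:00 start R8 → 2
Fri 12:30 end R7 → 1
Fri 16:45 end R8 → 0
Peak is 3, at Wed 16:15 (R2, R3, R5).

3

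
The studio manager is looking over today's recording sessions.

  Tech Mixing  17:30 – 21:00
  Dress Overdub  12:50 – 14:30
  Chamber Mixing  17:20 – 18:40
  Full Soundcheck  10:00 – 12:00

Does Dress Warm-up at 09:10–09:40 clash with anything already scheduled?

Full Soundcheck: starts 10:00 at or after Dress Warm-up ends 09:40 → clear.
Dress Overdub: starts 12:50 at or after Dress Warm-up ends 09:40 → clear.
Chamber Mixing: starts 17:20 at or after Dress Warm-up ends 09:40 → clear.
Tech Mixing: starts 17:30 at or after Dress Warm-up ends 09:40 → clear.

No — it doesn't clash with anything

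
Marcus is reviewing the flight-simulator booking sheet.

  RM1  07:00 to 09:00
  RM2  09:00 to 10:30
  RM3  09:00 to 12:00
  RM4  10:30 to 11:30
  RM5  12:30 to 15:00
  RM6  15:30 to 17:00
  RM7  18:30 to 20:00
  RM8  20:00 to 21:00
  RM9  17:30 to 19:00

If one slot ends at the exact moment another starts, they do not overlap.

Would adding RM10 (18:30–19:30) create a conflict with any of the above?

Yes — it overlaps RM7, RM9

RM1: ends 09:00 at or before RM10 starts 18:30 → clear.
RM2: ends 10:30 at or before RM10 starts 18:30 → clear.
RM3: ends 12:00 at or before RM10 starts 18:30 → clear.
RM4: ends 11:30 at or before RM10 starts 18:30 → clear.
RM5: ends 15:00 at or before RM10 starts 18:30 → clear.
RM6: ends 17:00 at or before RM10 starts 18:30 → clear.
RM9: starts 17:30 before RM10 ends 19:30, and ends 19:00 after RM10 starts 18:30 → overlap.
RM7: starts 18:30 before RM10 ends 19:30, and ends 20:00 after RM10 starts 18:30 → overlap.
RM8: starts 20:00 at or after RM10 ends 19:30 → clear.
RM10 overlaps RM7, RM9.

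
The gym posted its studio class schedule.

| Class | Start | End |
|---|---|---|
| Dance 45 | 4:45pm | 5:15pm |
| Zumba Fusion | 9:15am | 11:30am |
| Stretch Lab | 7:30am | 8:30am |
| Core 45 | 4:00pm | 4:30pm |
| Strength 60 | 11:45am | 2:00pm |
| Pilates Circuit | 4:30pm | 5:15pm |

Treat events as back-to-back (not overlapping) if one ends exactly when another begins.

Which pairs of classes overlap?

Sorted by start: Stretch Lab, Zumba Fusion, Strength 60, Core 45, Pilates Circuit, Dance 45.
Zumba Fusion starts after Stretch Lab ends, so nothing later overlaps Stretch Lab either.
Strength 60 starts after Zumba Fusion ends, so nothing later overlaps Zumba Fusion either.
Core 45 starts after Strength 60 ends, so nothing later overlaps Strength 60 either.
Pilates Circuit starts exactly when Core 45 ends (back-to-back, no overlap), so nothing later overlaps Core 45 either.
Dance 45 starts before Pilates Circuit ends → Pilates Circuit and Dance 45 overlap.

Dance 45 & Pilates Circuit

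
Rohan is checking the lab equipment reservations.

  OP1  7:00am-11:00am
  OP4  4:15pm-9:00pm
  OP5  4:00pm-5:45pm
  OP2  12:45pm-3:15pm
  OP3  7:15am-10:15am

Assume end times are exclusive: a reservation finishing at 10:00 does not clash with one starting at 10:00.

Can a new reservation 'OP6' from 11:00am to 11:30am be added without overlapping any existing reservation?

OP1: ends 11:00am at or before OP6 starts 11:00am → clear.
OP3: ends 10:15am at or before OP6 starts 11:00am → clear.
OP2: starts 12:45pm at or after OP6 ends 11:30am → clear.
OP5: starts 4:00pm at or after OP6 ends 11:30am → clear.
OP4: starts 4:15pm at or after OP6 ends 11:30am → clear.

Yes — the slot is free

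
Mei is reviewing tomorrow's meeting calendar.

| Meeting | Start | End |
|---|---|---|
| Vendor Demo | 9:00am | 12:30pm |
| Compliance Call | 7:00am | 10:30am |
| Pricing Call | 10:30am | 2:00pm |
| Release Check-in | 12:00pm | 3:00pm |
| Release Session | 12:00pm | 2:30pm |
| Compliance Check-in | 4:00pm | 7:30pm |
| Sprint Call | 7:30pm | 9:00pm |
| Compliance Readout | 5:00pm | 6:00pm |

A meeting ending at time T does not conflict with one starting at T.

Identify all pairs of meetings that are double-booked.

Compliance Call & Vendor Demo, Compliance Check-in & Compliance Readout, Pricing Call & Release Check-in, Pricing Call & Release Session, Pricing Call & Vendor Demo, Release Check-in & Release Session, Release Check-in & Vendor Demo, Release Session & Vendor Demo

Check each pair: they overlap iff neither finishes before the other starts.
Sorted by start: Compliance Call, Vendor Demo, Pricing Call, Release Check-in, Release Session, Compliance Check-in, Compliance Readout, Sprint Call.
Vendor Demo starts before Compliance Call ends → Compliance Call and Vendor Demo overlap.
Pricing Call starts exactly when Compliance Call ends (back-to-back, no overlap), so nothing later overlaps Compliance Call either.
Pricing Call starts before Vendor Demo ends → Vendor Demo and Pricing Call overlap.
Release Check-in starts before Vendor Demo ends → Vendor Demo and Release Check-in overlap.
Release Session starts before Vendor Demo ends → Vendor Demo and Release Session overlap.
Compliance Check-in starts after Vendor Demo ends, so nothing later overlaps Vendor Demo either.
Release Check-in starts before Pricing Call ends → Pricing Call and Release Check-in overlap.
Release Session starts before Pricing Call ends → Pricing Call and Release Session overlap.
Compliance Check-in starts after Pricing Call ends, so nothing later overlaps Pricing Call either.
Release Session starts before Release Check-in ends → Release Check-in and Release Session overlap.
Compliance Check-in starts after Release Check-in ends, so nothing later overlaps Release Check-in either.
Compliance Check-in starts after Release Session ends, so nothing later overlaps Release Session either.
Compliance Readout starts before Compliance Check-in ends → Compliance Check-in and Compliance Readout overlap.
Sprint Call starts exactly when Compliance Check-in ends (back-to-back, no overlap).
Sprint Call starts after Compliance Readout ends.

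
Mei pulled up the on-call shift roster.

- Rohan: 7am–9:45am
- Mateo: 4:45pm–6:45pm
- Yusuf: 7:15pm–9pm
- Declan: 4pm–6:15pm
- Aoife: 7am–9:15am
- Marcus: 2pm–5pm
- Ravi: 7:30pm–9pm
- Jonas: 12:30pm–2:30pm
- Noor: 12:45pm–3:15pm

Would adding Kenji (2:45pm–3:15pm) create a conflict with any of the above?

Yes — it overlaps Marcus, Noor

Rohan: ends 9:45am at or before Kenji starts 2:45pm → clear.
Aoife: ends 9:15am at or before Kenji starts 2:45pm → clear.
Jonas: ends 2:30pm at or before Kenji starts 2:45pm → clear.
Noor: starts 12:45pm before Kenji ends 3:15pm, and ends 3:15pm after Kenji starts 2:45pm → overlap.
Marcus: starts 2pm before Kenji ends 3:15pm, and ends 5pm after Kenji starts 2:45pm → overlap.
Declan: starts 4pm at or after Kenji ends 3:15pm → clear.
Mateo: starts 4:45pm at or after Kenji ends 3:15pm → clear.
Yusuf: starts 7:15pm at or after Kenji ends 3:15pm → clear.
Ravi: starts 7:30pm at or after Kenji ends 3:15pm → clear.
Kenji overlaps Noor, Marcus.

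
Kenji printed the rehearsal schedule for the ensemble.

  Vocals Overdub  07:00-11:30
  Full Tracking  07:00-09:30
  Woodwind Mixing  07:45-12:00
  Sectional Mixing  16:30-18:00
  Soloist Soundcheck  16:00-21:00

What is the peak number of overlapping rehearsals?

Walk through starts and ends in time order (an end at T is processed before a start at T):
07:00 start Full Tracking → 1
07:00 start Vocals Overdub → 2
07:45 start Woodwind Mixing → 3
09:30 end Full Tracking → 2
11:30 end Vocals Overdub → 1
12:00 end Woodwind Mixing → 0
16:00 start Soloist Soundcheck → 1
16:30 start Sectional Mixing → 2
18:00 end Sectional Mixing → 1
21:00 end Soloist Soundcheck → 0
Peak is 3, at 07:45 (Full Tracking, Vocals Overdub, Woodwind Mixing).

3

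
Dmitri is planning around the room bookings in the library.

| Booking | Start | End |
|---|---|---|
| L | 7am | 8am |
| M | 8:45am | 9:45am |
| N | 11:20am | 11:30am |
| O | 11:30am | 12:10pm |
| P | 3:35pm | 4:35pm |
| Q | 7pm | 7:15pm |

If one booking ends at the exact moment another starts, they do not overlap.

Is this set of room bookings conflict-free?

Sorted by start: L, M, N, O, P, Q.
M starts after L ends, so nothing later overlaps L either.
N starts after M ends, so nothing later overlaps M either.
O starts exactly when N ends (back-to-back, no overlap), so nothing later overlaps N either.
P starts after O ends, so nothing later overlaps O either.
Q starts after P ends.
Every pair is clear; the schedule has no overlaps.

Yes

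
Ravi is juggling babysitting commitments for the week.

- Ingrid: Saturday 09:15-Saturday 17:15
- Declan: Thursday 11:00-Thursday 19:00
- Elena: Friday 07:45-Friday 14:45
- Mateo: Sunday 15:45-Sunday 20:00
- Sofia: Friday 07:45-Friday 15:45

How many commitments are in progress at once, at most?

Walk through starts and ends in time order (an end at T is processed before a start at T):
Thursday 11:00 start Declan → 1
Thursday 19:00 end Declan → 0
Friday 07:45 start Elena → 1
Friday 07:45 start Sofia → 2
Friday 14:45 end Elena → 1
Friday 15:45 end Sofia → 0
Saturday 09:15 start Ingrid → 1
Saturday 17:15 end Ingrid → 0
Sunday 15:45 start Mateo → 1
Sunday 20:00 end Mateo → 0
Peak is 2, at Friday 07:45 (Elena, Sofia).

2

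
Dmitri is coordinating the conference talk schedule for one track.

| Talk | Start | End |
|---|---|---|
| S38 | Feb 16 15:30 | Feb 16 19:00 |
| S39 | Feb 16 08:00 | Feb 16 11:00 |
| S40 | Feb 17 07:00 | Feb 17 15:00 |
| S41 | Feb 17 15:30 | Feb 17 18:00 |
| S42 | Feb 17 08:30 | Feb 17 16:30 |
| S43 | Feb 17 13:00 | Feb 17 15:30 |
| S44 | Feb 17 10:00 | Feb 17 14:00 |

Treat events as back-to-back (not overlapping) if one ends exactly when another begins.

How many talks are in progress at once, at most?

4

Walk through starts and ends in time order (an end at T is processed before a start at T):
Feb 16 08:00 start S39 → 1
Feb 16 11:00 end S39 → 0
Feb 16 15:30 start S38 → 1
Feb 16 19:00 end S38 → 0
Feb 17 07:00 start S40 → 1
Feb 17 08:30 start S42 → 2
Feb 17 10:00 start S44 → 3
Feb 17 13:00 start S43 → 4
Feb 17 14:00 end S44 → 3
Feb 17 15:00 end S40 → 2
Feb 17 15:30 end S43 → 1
Feb 17 15:30 start S41 → 2
Feb 17 16:30 end S42 → 1
Feb 17 18:00 end S41 → 0
Peak is 4, at Feb 17 13:00 (S40, S42, S43, S44).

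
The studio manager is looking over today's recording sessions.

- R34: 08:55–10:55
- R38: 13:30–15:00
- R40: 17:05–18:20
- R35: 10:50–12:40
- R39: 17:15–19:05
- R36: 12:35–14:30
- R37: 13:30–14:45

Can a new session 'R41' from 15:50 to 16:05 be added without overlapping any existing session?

Yes — the slot is free

R34: ends 10:55 at or before R41 starts 15:50 → clear.
R35: ends 12:40 at or before R41 starts 15:50 → clear.
R36: ends 14:30 at or before R41 starts 15:50 → clear.
R37: ends 14:45 at or before R41 starts 15:50 → clear.
R38: ends 15:00 at or before R41 starts 15:50 → clear.
R40: starts 17:05 at or after R41 ends 16:05 → clear.
R39: starts 17:15 at or after R41 ends 16:05 → clear.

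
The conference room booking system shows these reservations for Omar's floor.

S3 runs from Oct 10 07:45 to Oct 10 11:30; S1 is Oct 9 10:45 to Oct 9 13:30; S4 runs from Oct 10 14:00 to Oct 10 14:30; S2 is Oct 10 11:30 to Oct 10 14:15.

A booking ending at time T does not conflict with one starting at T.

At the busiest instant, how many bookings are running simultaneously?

Sort all start/end points and keep a running count:
Oct 9 10:45 start S1 → 1
Oct 9 13:30 end S1 → 0
Oct 10 07:45 start S3 → 1
Oct 10 11:30 end S3 → 0
Oct 10 11:30 start S2 → 1
Oct 10 14:00 start S4 → 2
Oct 10 14:15 end S2 → 1
Oct 10 14:30 end S4 → 0
Peak is 2, at Oct 10 14:00 (S2, S4).

2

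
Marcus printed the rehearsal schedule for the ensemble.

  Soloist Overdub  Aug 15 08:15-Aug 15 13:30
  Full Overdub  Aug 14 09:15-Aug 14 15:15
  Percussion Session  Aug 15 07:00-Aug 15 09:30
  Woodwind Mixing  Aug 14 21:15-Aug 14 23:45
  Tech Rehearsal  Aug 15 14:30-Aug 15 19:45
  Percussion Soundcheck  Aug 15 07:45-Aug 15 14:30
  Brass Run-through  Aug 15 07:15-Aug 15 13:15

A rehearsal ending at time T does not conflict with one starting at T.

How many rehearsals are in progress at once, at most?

4

Sort all start/end points and keep a running count:
Aug 14 09:15 start Full Overdub → 1
Aug 14 15:15 end Full Overdub → 0
Aug 14 21:15 start Woodwind Mixing → 1
Aug 14 23:45 end Woodwind Mixing → 0
Aug 15 07:00 start Percussion Session → 1
Aug 15 07:15 start Brass Run-through → 2
Aug 15 07:45 start Percussion Soundcheck → 3
Aug 15 08:15 start Soloist Overdub → 4
Aug 15 09:30 end Percussion Session → 3
Aug 15 13:15 end Brass Run-through → 2
Aug 15 13:30 end Soloist Overdub → 1
Aug 15 14:30 end Percussion Soundcheck → 0
Aug 15 14:30 start Tech Rehearsal → 1
Aug 15 19:45 end Tech Rehearsal → 0
Peak is 4, at Aug 15 08:15 (Brass Run-through, Percussion Session, Percussion Soundcheck, Soloist Overdub).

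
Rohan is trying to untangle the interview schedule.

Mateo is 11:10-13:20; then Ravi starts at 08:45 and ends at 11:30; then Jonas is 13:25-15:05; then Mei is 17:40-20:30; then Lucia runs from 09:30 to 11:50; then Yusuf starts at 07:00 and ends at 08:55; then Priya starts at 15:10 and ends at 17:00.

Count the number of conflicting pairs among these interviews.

Sorted by start: Yusuf, Ravi, Lucia, Mateo, Jonas, Priya, Mei.
Ravi starts before Yusuf ends → Yusuf and Ravi overlap.
Lucia starts after Yusuf ends; Yusuf is clear from here.
Lucia starts before Ravi ends → Ravi and Lucia overlap.
Mateo starts before Ravi ends → Ravi and Mateo overlap.
Jonas starts after Ravi ends; Ravi is clear from here.
Mateo starts before Lucia ends → Lucia and Mateo overlap.
Jonas starts after Lucia ends; Lucia is clear from here.
Jonas starts after Mateo ends; Mateo is clear from here.
Priya starts after Jonas ends; Jonas is clear from here.
Mei starts after Priya ends.
Overlapping pairs: Lucia & Mateo, Lucia & Ravi, Mateo & Ravi, Ravi & Yusuf — 4 in total.

4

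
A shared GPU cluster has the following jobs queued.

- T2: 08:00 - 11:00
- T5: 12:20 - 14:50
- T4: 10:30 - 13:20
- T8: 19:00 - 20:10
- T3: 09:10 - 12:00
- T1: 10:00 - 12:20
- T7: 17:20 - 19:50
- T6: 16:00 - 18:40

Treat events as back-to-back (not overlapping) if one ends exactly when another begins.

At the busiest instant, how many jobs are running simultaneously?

Sort all start/end points and keep a running count:
08:00 start T2 → 1
09:10 start T3 → 2
10:00 start T1 → 3
10:30 start T4 → 4
11:00 end T2 → 3
12:00 end T3 → 2
12:20 end T1 → 1
12:20 start T5 → 2
13:20 end T4 → 1
14:50 end T5 → 0
16:00 start T6 → 1
17:20 start T7 → 2
18:40 end T6 → 1
19:00 start T8 → 2
19:50 end T7 → 1
20:10 end T8 → 0
Peak is 4, at 10:30 (T1, T2, T3, T4).

4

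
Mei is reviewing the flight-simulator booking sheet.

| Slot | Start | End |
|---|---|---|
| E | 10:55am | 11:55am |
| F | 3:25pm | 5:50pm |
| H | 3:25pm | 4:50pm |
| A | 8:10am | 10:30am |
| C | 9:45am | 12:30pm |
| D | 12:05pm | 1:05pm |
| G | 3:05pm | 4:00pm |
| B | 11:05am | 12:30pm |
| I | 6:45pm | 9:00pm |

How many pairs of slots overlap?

9

Sorted by start: A, C, E, B, D, G, F, H, I.
C starts before A ends → A and C overlap.
E starts after A ends — done with A.
E starts before C ends → C and E overlap.
B starts before C ends → C and B overlap.
D starts before C ends → C and D overlap.
G starts after C ends — done with C.
B starts before E ends → E and B overlap.
D starts after E ends — done with E.
D starts before B ends → B and D overlap.
G starts after B ends — done with B.
G starts after D ends — done with D.
F starts before G ends → G and F overlap.
H starts before G ends → G and H overlap.
I starts after G ends.
H starts before F ends → F and H overlap.
I starts after F ends.
I starts after H ends.
Overlapping pairs: A & C, B & C, B & D, B & E, C & D, C & E, F & G, F & H, G & H — 9 in total.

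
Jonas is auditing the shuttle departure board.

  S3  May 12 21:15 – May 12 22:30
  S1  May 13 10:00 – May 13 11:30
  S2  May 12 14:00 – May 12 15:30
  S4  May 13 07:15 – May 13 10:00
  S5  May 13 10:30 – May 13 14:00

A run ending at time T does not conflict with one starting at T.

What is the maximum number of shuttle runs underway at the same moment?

Sort all start/end points and keep a running count:
May 12 14:00 start S2 → 1
May 12 15:30 end S2 → 0
May 12 21:15 start S3 → 1
May 12 22:30 end S3 → 0
May 13 07:15 start S4 → 1
May 13 10:00 end S4 → 0
May 13 10:00 start S1 → 1
May 13 10:30 start S5 → 2
May 13 11:30 end S1 → 1
May 13 14:00 end S5 → 0
Peak is 2, at May 13 10:30 (S1, S5).

2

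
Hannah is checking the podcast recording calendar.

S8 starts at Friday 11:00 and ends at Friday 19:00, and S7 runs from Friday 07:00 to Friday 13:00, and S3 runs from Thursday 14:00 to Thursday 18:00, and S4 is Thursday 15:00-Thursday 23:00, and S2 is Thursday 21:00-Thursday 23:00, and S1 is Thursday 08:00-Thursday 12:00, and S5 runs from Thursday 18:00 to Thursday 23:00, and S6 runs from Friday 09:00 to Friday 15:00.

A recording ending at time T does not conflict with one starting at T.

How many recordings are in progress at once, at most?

Sort all start/end points and keep a running count:
Thursday 08:00 start S1 → 1
Thursday 12:00 end S1 → 0
Thursday 14:00 start S3 → 1
Thursday 15:00 start S4 → 2
Thursday 18:00 end S3 → 1
Thursday 18:00 start S5 → 2
Thursday 21:00 start S2 → 3
Thursday 23:00 end S2 → 2
Thursday 23:00 end S4 → 1
Thursday 23:00 end S5 → 0
Friday 07:00 start S7 → 1
Friday 09:00 start S6 → 2
Friday 11:00 start S8 → 3
Friday 13:00 end S7 → 2
Friday 15:00 end S6 → 1
Friday 19:00 end S8 → 0
Peak is 3, at Thursday 21:00 (S2, S4, S5).

3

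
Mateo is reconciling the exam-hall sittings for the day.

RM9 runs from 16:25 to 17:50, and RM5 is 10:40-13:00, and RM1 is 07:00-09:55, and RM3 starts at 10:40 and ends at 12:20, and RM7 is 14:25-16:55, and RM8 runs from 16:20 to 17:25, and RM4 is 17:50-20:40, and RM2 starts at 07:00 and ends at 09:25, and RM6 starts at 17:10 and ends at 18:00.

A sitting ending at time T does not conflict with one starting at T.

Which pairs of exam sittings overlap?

Two intervals overlap when each starts before the other ends.
Sorted by start: RM1, RM2, RM3, RM5, RM7, RM8, RM9, RM6, RM4.
RM2 starts before RM1 ends → RM1 and RM2 overlap.
RM3 starts after RM1 ends, so nothing later overlaps RM1 either.
RM3 starts after RM2 ends, so nothing later overlaps RM2 either.
RM5 starts before RM3 ends → RM3 and RM5 overlap.
RM7 starts after RM3 ends, so nothing later overlaps RM3 either.
RM7 starts after RM5 ends, so nothing later overlaps RM5 either.
RM8 starts before RM7 ends → RM7 and RM8 overlap.
RM9 starts before RM7 ends → RM7 and RM9 overlap.
RM6 starts after RM7 ends, so nothing later overlaps RM7 either.
RM9 starts before RM8 ends → RM8 and RM9 overlap.
RM6 starts before RM8 ends → RM8 and RM6 overlap.
RM4 starts after RM8 ends.
RM6 starts before RM9 ends → RM9 and RM6 overlap.
RM4 starts exactly when RM9 ends (back-to-back, no overlap).
RM4 starts before RM6 ends → RM6 and RM4 overlap.

RM1 & RM2, RM3 & RM5, RM4 & RM6, RM6 & RM8, RM6 & RM9, RM7 & RM8, RM7 & RM9, RM8 & RM9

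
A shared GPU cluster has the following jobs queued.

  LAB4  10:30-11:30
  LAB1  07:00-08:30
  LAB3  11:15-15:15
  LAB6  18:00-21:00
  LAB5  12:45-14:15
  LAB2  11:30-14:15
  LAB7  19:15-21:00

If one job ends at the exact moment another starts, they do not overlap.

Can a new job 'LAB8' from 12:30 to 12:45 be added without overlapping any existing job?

No — it overlaps LAB2, LAB3

LAB1: ends 08:30 at or before LAB8 starts 12:30 → clear.
LAB4: ends 11:30 at or before LAB8 starts 12:30 → clear.
LAB3: starts 11:15 before LAB8 ends 12:45, and ends 15:15 after LAB8 starts 12:30 → overlap.
LAB2: starts 11:30 before LAB8 ends 12:45, and ends 14:15 after LAB8 starts 12:30 → overlap.
LAB5: starts 12:45 at or after LAB8 ends 12:45 → clear.
LAB6: starts 18:00 at or after LAB8 ends 12:45 → clear.
LAB7: starts 19:15 at or after LAB8 ends 12:45 → clear.
LAB8 overlaps LAB2, LAB3.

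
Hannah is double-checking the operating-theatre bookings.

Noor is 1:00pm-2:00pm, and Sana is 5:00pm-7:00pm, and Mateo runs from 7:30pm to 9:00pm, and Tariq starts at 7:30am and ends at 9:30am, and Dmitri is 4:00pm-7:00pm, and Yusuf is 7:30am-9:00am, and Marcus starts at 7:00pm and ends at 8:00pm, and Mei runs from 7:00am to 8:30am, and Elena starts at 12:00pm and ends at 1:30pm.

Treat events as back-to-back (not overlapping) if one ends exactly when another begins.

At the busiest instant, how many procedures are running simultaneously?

Sweep the timeline, counting +1 at each start and −1 at each end (ends before starts at a tie):
7:00am start Mei → 1
7:30am start Tariq → 2
7:30am start Yusuf → 3
8:30am end Mei → 2
9:00am end Yusuf → 1
9:30am end Tariq → 0
12:00pm start Elena → 1
1:00pm start Noor → 2
1:30pm end Elena → 1
2:00pm end Noor → 0
4:00pm start Dmitri → 1
5:00pm start Sana → 2
7:00pm end Dmitri → 1
7:00pm end Sana → 0
7:00pm start Marcus → 1
7:30pm start Mateo → 2
8:00pm end Marcus → 1
9:00pm end Mateo → 0
Peak is 3, at 7:30am (Mei, Tariq, Yusuf).

3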